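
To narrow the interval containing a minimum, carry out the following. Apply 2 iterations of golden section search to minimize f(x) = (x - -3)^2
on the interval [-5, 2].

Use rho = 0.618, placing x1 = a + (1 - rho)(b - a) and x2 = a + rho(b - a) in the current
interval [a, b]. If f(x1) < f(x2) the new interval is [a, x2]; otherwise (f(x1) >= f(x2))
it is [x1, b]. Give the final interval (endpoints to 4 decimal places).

Golden section search for min of f(x) = (x - -3)^2 on [-5, 2].
Each step: x1 = a + (1 - rho)(b - a), x2 = a + rho(b - a); if f(x1) < f(x2) keep [a, x2], otherwise keep [x1, b].
Step 1: [-5.0000, 2.0000], x1=-2.3260 (f=0.4543), x2=-0.6740 (f=5.4103); f(x1) < f(x2) => keep [-5.0000, -0.6740]
Step 2: [-5.0000, -0.6740], x1=-3.3475 (f=0.1207), x2=-2.3265 (f=0.4536); f(x1) < f(x2) => keep [-5.0000, -2.3265]
Final interval: [-5.0000, -2.3265]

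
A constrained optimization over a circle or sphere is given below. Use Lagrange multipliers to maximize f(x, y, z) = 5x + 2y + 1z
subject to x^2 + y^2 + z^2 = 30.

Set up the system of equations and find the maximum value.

Lagrange conditions: 5 = 2*lambda*x, 2 = 2*lambda*y, 1 = 2*lambda*z
So x:5 = y:2 = z:1, i.e. x = 5t, y = 2t, z = 1t
Constraint: t^2*(5^2 + 2^2 + 1^2) = 30
  t^2 * 30 = 30  =>  t = sqrt(1)
Maximum = 5*5t + 2*2t + 1*1t = 30*sqrt(1) = 30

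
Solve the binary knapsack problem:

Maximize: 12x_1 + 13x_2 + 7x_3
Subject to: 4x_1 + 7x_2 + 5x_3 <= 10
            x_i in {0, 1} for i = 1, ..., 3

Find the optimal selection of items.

Items: item 1 (v=12, w=4), item 2 (v=13, w=7), item 3 (v=7, w=5)
Capacity: 10
Checking all 8 subsets (w = total weight, v = total value):
  {}: w = 0, v = 0
  {1}: w = 4, v = 12
  {2}: w = 7, v = 13
  {3}: w = 5, v = 7
  {1, 2}: w = 11 > 10, infeasible
  {1, 3}: w = 9, v = 19
  {2, 3}: w = 12 > 10, infeasible
  {1, 2, 3}: w = 16 > 10, infeasible
Best feasible subset: items [1, 3]
Total weight: 9 <= 10, total value: 19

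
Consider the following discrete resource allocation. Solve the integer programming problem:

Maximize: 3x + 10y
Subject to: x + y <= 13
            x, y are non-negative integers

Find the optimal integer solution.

Objective: 3x + 10y, constraint: x + y <= 13
Coefficient of y is 10 > coefficient of x is 3, so allocate the entire budget to y.
Optimal: x = 0, y = 13, value = 130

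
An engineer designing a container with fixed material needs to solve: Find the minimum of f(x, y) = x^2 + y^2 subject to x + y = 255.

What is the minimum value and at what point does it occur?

Substitute y = 255 - x into f(x,y) = x^2 + y^2:
g(x) = x^2 + (255 - x)^2 = 2x^2 - 510x + 65025
g'(x) = 4x - 510 = 0  =>  x = 255/2
y = 255 - 255/2 = 255/2
Minimum value = (255/2)^2 + (255/2)^2 = 65025/2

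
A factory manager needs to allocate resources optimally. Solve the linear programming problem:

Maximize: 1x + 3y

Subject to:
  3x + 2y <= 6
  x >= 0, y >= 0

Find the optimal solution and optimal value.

The feasible region has vertices at [(0, 0), (2, 0), (0, 3)].
Checking objective 1x + 3y at each vertex:
  (0, 0): 1*0 + 3*0 = 0
  (2, 0): 1*2 + 3*0 = 2
  (0, 3): 1*0 + 3*3 = 9
Maximum is 9 at (0, 3).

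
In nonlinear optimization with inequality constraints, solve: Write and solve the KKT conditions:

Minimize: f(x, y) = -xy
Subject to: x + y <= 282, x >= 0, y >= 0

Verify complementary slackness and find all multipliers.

Problem: min -xy s.t. x + y <= 282 (multiplier lambda), x >= 0 (mu_x), y >= 0 (mu_y)
KKT stationarity: -y + lambda - mu_x = 0, -x + lambda - mu_y = 0, with lambda, mu_x, mu_y >= 0
Complementary slackness: lambda*(x + y - 282) = 0, mu_x*x = 0, mu_y*y = 0
If lambda = 0: y = -mu_x <= 0 and x = -mu_y <= 0 force x = y = 0 with f = 0; but x = y = 141 is feasible with f = -19881 < 0, so this is not the minimum. Hence lambda > 0 and x + y = 282.
Try x > 0, y > 0 (so mu_x = mu_y = 0): y = lambda, x = lambda => x = y = lambda
x + y = 282 => 2*lambda = 282 => lambda = 141
x* = y* = 141 > 0, consistent with mu_x = mu_y = 0.
(Any feasible point with x = 0 or y = 0 has f = 0 > -19881, so the minimum is not on those boundaries.)
min(-xy) = -19881 (i.e. max xy = 19881)
Multipliers: lambda = 141, mu_x = 0, mu_y = 0
Complementary slackness: lambda*(x + y - 282) = 141*(141 + 141 - 282) = 0, mu_x*x = 0*141 = 0, mu_y*y = 0*141 = 0. Satisfied.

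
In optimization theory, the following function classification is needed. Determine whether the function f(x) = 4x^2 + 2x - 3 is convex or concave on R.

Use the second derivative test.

f(x) = 4x^2 + 2x - 3
f'(x) = 8x + 2
f''(x) = 8
Since f''(x) = 8 > 0 for all x, f is convex on R.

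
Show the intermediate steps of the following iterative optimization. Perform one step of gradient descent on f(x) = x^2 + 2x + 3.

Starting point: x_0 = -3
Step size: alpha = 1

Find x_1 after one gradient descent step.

f(x) = x^2 + 2x + 3
f'(x) = 2x + 2
f'(-3) = 2*-3 + (2) = -4
x_1 = x_0 - alpha * f'(x_0) = -3 - 1 * -4 = 1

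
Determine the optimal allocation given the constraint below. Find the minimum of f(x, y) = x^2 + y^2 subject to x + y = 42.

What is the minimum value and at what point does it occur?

Substitute y = 42 - x into f(x,y) = x^2 + y^2:
g(x) = x^2 + (42 - x)^2 = 2x^2 - 84x + 1764
g'(x) = 4x - 84 = 0  =>  x = 21
y = 42 - 21 = 21
Minimum value = 21^2 + 21^2 = 882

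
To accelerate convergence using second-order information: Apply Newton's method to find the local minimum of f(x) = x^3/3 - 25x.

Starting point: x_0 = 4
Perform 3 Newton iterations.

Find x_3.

f(x) = x^3/3 - 25x
f'(x) = x^2 - 25, f''(x) = 2x
Newton update: x_{n+1} = x_n - (x_n^2 - 25)/(2*x_n)
Step 1: x_0 = 4, f'=-9, f''=8, x_1 = 41/8
Step 2: x_1 = 41/8, f'=81/64, f''=41/4, x_2 = 3281/656
Step 3: x_2 = 3281/656, f'=6561/430336, f''=3281/328, x_3 = 21523361/4304672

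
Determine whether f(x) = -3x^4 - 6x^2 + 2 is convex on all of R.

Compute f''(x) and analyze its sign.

f(x) = -3x^4 - 6x^2 + 2
f'(x) = -12x^3 + -12x
f''(x) = -36x^2 + -12
f''(x) = -36x^2 + -12 <= -12 < 0 for all x
Therefore, f is concave on R.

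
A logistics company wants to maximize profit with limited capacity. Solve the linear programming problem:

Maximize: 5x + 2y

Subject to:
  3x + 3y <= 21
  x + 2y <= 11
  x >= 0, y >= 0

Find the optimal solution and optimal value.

Feasible vertices: (0, 0), (0, 11/2), (3, 4), (7, 0)
Objective 5x + 2y at each:
  (0, 0): 0
  (0, 11/2): 11
  (3, 4): 23
  (7, 0): 35
Maximum is 35 at (7, 0).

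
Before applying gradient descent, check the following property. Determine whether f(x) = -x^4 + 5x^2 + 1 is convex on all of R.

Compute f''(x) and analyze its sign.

f(x) = -x^4 + 5x^2 + 1
f'(x) = -4x^3 + 10x
f''(x) = -12x^2 + 10
f''(x) = -12x^2 + 10 -> -inf as |x| -> inf
Therefore, f is not globally convex on R.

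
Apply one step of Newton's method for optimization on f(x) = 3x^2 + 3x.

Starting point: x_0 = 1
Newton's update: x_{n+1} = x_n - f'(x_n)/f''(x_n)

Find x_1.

f(x) = 3x^2 + 3x
f'(x) = 6x + (3), f''(x) = 6
Newton step: x_1 = x_0 - f'(x_0)/f''(x_0)
f'(1) = 9
x_1 = 1 - 9/6 = -1/2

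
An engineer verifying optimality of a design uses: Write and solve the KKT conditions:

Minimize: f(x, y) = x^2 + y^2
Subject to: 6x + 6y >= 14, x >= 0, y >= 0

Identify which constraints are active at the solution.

KKT conditions for min x^2 + y^2 s.t. 6x + 6y >= 14, x >= 0, y >= 0:
Stationarity: 2x = mu*6 + mu_x, 2y = mu*6 + mu_y, with mu, mu_x, mu_y >= 0
Complementary slackness: mu*(6x + 6y - 14) = 0, mu_x*x = 0, mu_y*y = 0
(0, 0) is infeasible (6*0 + 6*0 < 14), so if mu = 0 stationarity would force x = mu_x/2 >= 0, y = mu_y/2 >= 0 with mu_x*x = mu_y*y = 0, i.e. x = y = 0: contradiction. Hence mu > 0 and 6x + 6y = 14 is active.
Try x > 0, y > 0 (so mu_x = mu_y = 0): x = 6*mu/2, y = 6*mu/2
Substitute: 6*(6*mu/2) + 6*(6*mu/2) = 14
  mu*72/2 = 14 => mu = 7/18
x* = 7/6 > 0, y* = 7/6 > 0, consistent with mu_x = mu_y = 0.
f is convex and the constraints are linear, so this KKT point is the global minimum.
f* = 49/18
Active constraints: 6x + 6y >= 14 (holds with equality, mu = 7/18 > 0); x >= 0 and y >= 0 are inactive (mu_x = mu_y = 0).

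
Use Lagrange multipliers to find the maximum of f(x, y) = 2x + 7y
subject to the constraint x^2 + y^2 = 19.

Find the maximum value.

Set up Lagrange conditions: grad f = lambda * grad g
  2 = 2*lambda*x
  7 = 2*lambda*y
From these: x/y = 2/7, so x = 2t, y = 7t for some t.
Substitute into constraint: (2t)^2 + (7t)^2 = 19
  t^2 * 53 = 19
  t = sqrt(19/53)
Maximum = 2*x + 7*y = (2^2 + 7^2)*t = 53 * sqrt(19/53) = sqrt(1007)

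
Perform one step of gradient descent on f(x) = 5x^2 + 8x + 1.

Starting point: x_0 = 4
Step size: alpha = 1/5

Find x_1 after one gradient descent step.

f(x) = 5x^2 + 8x + 1
f'(x) = 10x + 8
f'(4) = 10*4 + (8) = 48
x_1 = x_0 - alpha * f'(x_0) = 4 - 1/5 * 48 = -28/5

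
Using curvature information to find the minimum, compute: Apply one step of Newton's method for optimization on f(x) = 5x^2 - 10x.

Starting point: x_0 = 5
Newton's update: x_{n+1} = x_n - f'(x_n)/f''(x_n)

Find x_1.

f(x) = 5x^2 - 10x
f'(x) = 10x + (-10), f''(x) = 10
Newton step: x_1 = x_0 - f'(x_0)/f''(x_0)
f'(5) = 40
x_1 = 5 - 40/10 = 1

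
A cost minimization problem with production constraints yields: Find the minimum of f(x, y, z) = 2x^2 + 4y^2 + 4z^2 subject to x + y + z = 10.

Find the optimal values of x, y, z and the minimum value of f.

Using Lagrange multipliers on f = 2x^2 + 4y^2 + 4z^2 with constraint x + y + z = 10:
Conditions: 2*2*x = lambda, 2*4*y = lambda, 2*4*z = lambda
So x = lambda/4, y = lambda/8, z = lambda/8
Substituting into constraint: lambda * (1/2) = 10
lambda = 20
x = 5, y = 5/2, z = 5/2
Minimum value = 100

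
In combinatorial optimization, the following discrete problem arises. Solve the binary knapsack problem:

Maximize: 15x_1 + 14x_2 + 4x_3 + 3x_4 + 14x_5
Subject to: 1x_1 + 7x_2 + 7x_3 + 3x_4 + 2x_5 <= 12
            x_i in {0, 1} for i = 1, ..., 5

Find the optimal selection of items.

Items: item 1 (v=15, w=1), item 2 (v=14, w=7), item 3 (v=4, w=7), item 4 (v=3, w=3), item 5 (v=14, w=2)
Capacity: 12
Checking all 32 subsets (w = total weight, v = total value):
  {}: w = 0, v = 0
  {1}: w = 1, v = 15
  {2}: w = 7, v = 14
  {3}: w = 7, v = 4
  {4}: w = 3, v = 3
  {5}: w = 2, v = 14
  {1, 2}: w = 8, v = 29
  {1, 3}: w = 8, v = 19
  {1, 4}: w = 4, v = 18
  {1, 5}: w = 3, v = 29
  {2, 3}: w = 14 > 12, infeasible
  {2, 4}: w = 10, v = 17
  {2, 5}: w = 9, v = 28
  {3, 4}: w = 10, v = 7
  {3, 5}: w = 9, v = 18
  {4, 5}: w = 5, v = 17
  {1, 2, 3}: w = 15 > 12, infeasible
  {1, 2, 4}: w = 11, v = 32
  {1, 2, 5}: w = 10, v = 43
  {1, 3, 4}: w = 11, v = 22
  {1, 3, 5}: w = 10, v = 33
  {1, 4, 5}: w = 6, v = 32
  {2, 3, 4}: w = 17 > 12, infeasible
  {2, 3, 5}: w = 16 > 12, infeasible
  {2, 4, 5}: w = 12, v = 31
  {3, 4, 5}: w = 12, v = 21
  {1, 2, 3, 4}: w = 18 > 12, infeasible
  {1, 2, 3, 5}: w = 17 > 12, infeasible
  {1, 2, 4, 5}: w = 13 > 12, infeasible
  {1, 3, 4, 5}: w = 13 > 12, infeasible
  {2, 3, 4, 5}: w = 19 > 12, infeasible
  {1, 2, 3, 4, 5}: w = 20 > 12, infeasible
Best feasible subset: items [1, 2, 5]
Total weight: 10 <= 12, total value: 43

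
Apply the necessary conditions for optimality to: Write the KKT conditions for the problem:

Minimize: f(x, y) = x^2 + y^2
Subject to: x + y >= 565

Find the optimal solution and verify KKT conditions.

KKT conditions for min x^2 + y^2 s.t. x + y >= 565:
Stationarity: 2x = mu, 2y = mu
So x = y = mu/2.
Complementary slackness: mu*(x + y - 565) = 0
Primal feasibility: x + y >= 565; dual feasibility: mu >= 0
If mu = 0 then x = y = 0, but 0 + 0 < 565 is infeasible, so the constraint is active.
Constraint active: x + y = 2*(mu/2) = 565 => mu = 565
x = y = 565/2, f = 319225/2
Verify: stationarity 2*(565/2) = 565 = mu; primal 565/2 + 565/2 = 565 >= 565; dual mu = 565 >= 0; complementary slackness 565*(565 - 565) = 0. All KKT conditions hold.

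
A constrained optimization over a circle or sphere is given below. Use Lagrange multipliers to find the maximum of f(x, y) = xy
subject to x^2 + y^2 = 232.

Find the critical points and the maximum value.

Lagrange conditions: y = 2*lambda*x and x = 2*lambda*y
If x = 0 then y = 0, violating the constraint, so x, y != 0.
Dividing: y/x = x/y => x^2 = y^2 => y = x or y = -x
Constraint: 2x^2 = 232 => x^2 = 116 => x = +/-sqrt(116)
Critical points: (sqrt(116), sqrt(116)), (-sqrt(116), -sqrt(116)), (sqrt(116), -sqrt(116)), (-sqrt(116), sqrt(116))
  y = x:  xy = x^2 = 116  at (sqrt(116), sqrt(116)) and (-sqrt(116), -sqrt(116))
  y = -x: xy = -x^2 = -116 at (sqrt(116), -sqrt(116)) and (-sqrt(116), sqrt(116))
Maximum xy = 116 at (sqrt(116), sqrt(116)) and (-sqrt(116), -sqrt(116))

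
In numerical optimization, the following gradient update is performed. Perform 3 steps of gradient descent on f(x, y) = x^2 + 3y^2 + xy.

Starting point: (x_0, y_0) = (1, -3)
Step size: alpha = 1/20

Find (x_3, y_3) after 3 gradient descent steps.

f(x,y) = x^2 + 3y^2 + xy
grad_x = 2x + 1y, grad_y = 6y + 1x
Step 1: grad = (-1, -17), (21/20, -43/20)
Step 2: grad = (-1/20, -237/20), (421/400, -623/400)
Step 3: grad = (219/400, -3317/400), (8201/8000, -9143/8000)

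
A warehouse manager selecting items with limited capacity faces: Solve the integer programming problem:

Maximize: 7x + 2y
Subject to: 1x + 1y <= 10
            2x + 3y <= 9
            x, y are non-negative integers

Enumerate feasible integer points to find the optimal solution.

Constraint 1: 1x + 1y <= 10
Constraint 2: 2x + 3y <= 9
Feasible x range (need y >= 0): 0 <= x <= min(10/1, 9/2) => x in {0, ..., 4}.
Enumerate feasible integer points row by row (the coefficient of y is 2 > 0, so for each x the largest feasible y gives the best value):
  x = 0: y <= min((10 - 1*0)/1, (9 - 2*0)/3) => y in {0, ..., 3}; best 7*0 + 2*3 = 6
  x = 1: y <= min((10 - 1*1)/1, (9 - 2*1)/3) => y in {0, ..., 2}; best 7*1 + 2*2 = 11
  x = 2: y <= min((10 - 1*2)/1, (9 - 2*2)/3) => y in {0, ..., 1}; best 7*2 + 2*1 = 16
  x = 3: y <= min((10 - 1*3)/1, (9 - 2*3)/3) => y in {0, ..., 1}; best 7*3 + 2*1 = 23
  x = 4: y <= min((10 - 1*4)/1, (9 - 2*4)/3) => y in {0}; best 7*4 + 2*0 = 28
The maximum 7x + 2y = 28 is achieved at x = 4, y = 0.
Check: 1*4 + 1*0 = 4 <= 10 and 2*4 + 3*0 = 8 <= 9.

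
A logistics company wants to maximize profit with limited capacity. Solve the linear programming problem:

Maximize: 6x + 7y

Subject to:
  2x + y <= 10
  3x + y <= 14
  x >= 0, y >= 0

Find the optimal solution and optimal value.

Feasible vertices: (0, 0), (0, 10), (4, 2), (14/3, 0)
Objective 6x + 7y at each:
  (0, 0): 0
  (0, 10): 70
  (4, 2): 38
  (14/3, 0): 28
Maximum is 70 at (0, 10).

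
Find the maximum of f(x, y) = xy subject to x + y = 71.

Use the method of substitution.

Substitute y = 71 - x into f(x,y) = xy:
g(x) = x(71 - x) = 71x - x^2
g'(x) = 71 - 2x = 0  =>  x = 71/2
y = 71 - 71/2 = 71/2
Maximum value = (71/2) * (71/2) = 5041/4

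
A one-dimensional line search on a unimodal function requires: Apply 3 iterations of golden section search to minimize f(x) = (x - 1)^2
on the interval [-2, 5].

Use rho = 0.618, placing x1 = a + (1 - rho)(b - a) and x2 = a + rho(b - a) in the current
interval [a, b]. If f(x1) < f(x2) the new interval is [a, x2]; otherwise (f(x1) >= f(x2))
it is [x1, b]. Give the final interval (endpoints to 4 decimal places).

Golden section search for min of f(x) = (x - 1)^2 on [-2, 5].
Each step: x1 = a + (1 - rho)(b - a), x2 = a + rho(b - a); if f(x1) < f(x2) keep [a, x2], otherwise keep [x1, b].
Step 1: [-2.0000, 5.0000], x1=0.6740 (f=0.1063), x2=2.3260 (f=1.7583); f(x1) < f(x2) => keep [-2.0000, 2.3260]
Step 2: [-2.0000, 2.3260], x1=-0.3475 (f=1.8157), x2=0.6735 (f=0.1066); f(x1) > f(x2) => keep [-0.3475, 2.3260]
Step 3: [-0.3475, 2.3260], x1=0.6738 (f=0.1064), x2=1.3047 (f=0.0929); f(x1) > f(x2) => keep [0.6738, 2.3260]
Final interval: [0.6738, 2.3260]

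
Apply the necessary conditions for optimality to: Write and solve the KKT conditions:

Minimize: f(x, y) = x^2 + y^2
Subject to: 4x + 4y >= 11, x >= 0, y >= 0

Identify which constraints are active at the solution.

KKT conditions for min x^2 + y^2 s.t. 4x + 4y >= 11, x >= 0, y >= 0:
Stationarity: 2x = mu*4 + mu_x, 2y = mu*4 + mu_y, with mu, mu_x, mu_y >= 0
Complementary slackness: mu*(4x + 4y - 11) = 0, mu_x*x = 0, mu_y*y = 0
(0, 0) is infeasible (4*0 + 4*0 < 11), so if mu = 0 stationarity would force x = mu_x/2 >= 0, y = mu_y/2 >= 0 with mu_x*x = mu_y*y = 0, i.e. x = y = 0: contradiction. Hence mu > 0 and 4x + 4y = 11 is active.
Try x > 0, y > 0 (so mu_x = mu_y = 0): x = 4*mu/2, y = 4*mu/2
Substitute: 4*(4*mu/2) + 4*(4*mu/2) = 11
  mu*32/2 = 11 => mu = 11/16
x* = 11/8 > 0, y* = 11/8 > 0, consistent with mu_x = mu_y = 0.
f is convex and the constraints are linear, so this KKT point is the global minimum.
f* = 121/32
Active constraints: 4x + 4y >= 11 (holds with equality, mu = 11/16 > 0); x >= 0 and y >= 0 are inactive (mu_x = mu_y = 0).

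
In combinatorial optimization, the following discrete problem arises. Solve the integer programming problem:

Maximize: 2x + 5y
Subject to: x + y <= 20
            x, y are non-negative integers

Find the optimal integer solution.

Objective: 2x + 5y, constraint: x + y <= 20
Coefficient of y is 5 > coefficient of x is 2, so allocate the entire budget to y.
Optimal: x = 0, y = 20, value = 100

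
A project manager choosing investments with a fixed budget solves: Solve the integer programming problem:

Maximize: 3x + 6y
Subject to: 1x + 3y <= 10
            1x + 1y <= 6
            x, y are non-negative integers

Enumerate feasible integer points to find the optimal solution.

Constraint 1: 1x + 3y <= 10
Constraint 2: 1x + 1y <= 6
Feasible x range (need y >= 0): 0 <= x <= min(10/1, 6/1) => x in {0, ..., 6}.
Enumerate feasible integer points row by row (the coefficient of y is 6 > 0, so for each x the largest feasible y gives the best value):
  x = 0: y <= min((10 - 1*0)/3, (6 - 1*0)/1) => y in {0, ..., 3}; best 3*0 + 6*3 = 18
  x = 1: y <= min((10 - 1*1)/3, (6 - 1*1)/1) => y in {0, ..., 3}; best 3*1 + 6*3 = 21
  x = 2: y <= min((10 - 1*2)/3, (6 - 1*2)/1) => y in {0, ..., 2}; best 3*2 + 6*2 = 18
  x = 3: y <= min((10 - 1*3)/3, (6 - 1*3)/1) => y in {0, ..., 2}; best 3*3 + 6*2 = 21
  x = 4: y <= min((10 - 1*4)/3, (6 - 1*4)/1) => y in {0, ..., 2}; best 3*4 + 6*2 = 24
  x = 5: y <= min((10 - 1*5)/3, (6 - 1*5)/1) => y in {0, ..., 1}; best 3*5 + 6*1 = 21
  x = 6: y <= min((10 - 1*6)/3, (6 - 1*6)/1) => y in {0}; best 3*6 + 6*0 = 18
The maximum 3x + 6y = 24 is achieved at x = 4, y = 2.
Check: 1*4 + 3*2 = 10 <= 10 and 1*4 + 1*2 = 6 <= 6.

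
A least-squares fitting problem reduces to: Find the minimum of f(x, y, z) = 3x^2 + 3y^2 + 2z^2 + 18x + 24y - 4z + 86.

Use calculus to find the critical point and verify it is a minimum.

f(x,y,z) = 3x^2 + 3y^2 + 2z^2 + 18x + 24y - 4z + 86
df/dx = 6x + (18) = 0 => x = -3
df/dy = 6y + (24) = 0 => y = -4
df/dz = 4z + (-4) = 0 => z = 1
f(-3,-4,1) = 3*(-3)^2 + 3*(-4)^2 + 2*(1)^2 + 18*(-3) + 24*(-4) + -4*(1) + 86 = 9
Hessian is diagonal with entries 6, 6, 4 > 0, confirmed minimum.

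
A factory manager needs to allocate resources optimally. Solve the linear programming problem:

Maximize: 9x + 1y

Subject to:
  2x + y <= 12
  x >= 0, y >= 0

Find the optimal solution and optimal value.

The feasible region has vertices at [(0, 0), (6, 0), (0, 12)].
Checking objective 9x + 1y at each vertex:
  (0, 0): 9*0 + 1*0 = 0
  (6, 0): 9*6 + 1*0 = 54
  (0, 12): 9*0 + 1*12 = 12
Maximum is 54 at (6, 0).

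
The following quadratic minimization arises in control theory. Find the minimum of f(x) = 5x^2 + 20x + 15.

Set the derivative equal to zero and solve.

f(x) = 5x^2 + 20x + 15
f'(x) = 10x + (20) = 0
x = -20/10 = -2
f(-2) = -5
Since f''(x) = 10 > 0, this is a minimum.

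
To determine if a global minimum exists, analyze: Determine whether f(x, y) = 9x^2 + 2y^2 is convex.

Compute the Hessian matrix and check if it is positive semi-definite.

f(x,y) = 9x^2 + 2y^2
Hessian H = [[18, 0], [0, 4]]
trace(H) = 22, det(H) = 72
Eigenvalues: (22 +/- sqrt(196)) / 2 = 18, 4
Since both eigenvalues > 0, f is convex.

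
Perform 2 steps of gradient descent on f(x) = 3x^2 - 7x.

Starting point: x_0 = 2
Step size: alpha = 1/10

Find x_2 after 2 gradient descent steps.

f(x) = 3x^2 - 7x, f'(x) = 6x + (-7)
Step 1: f'(2) = 5, x_1 = 2 - 1/10 * 5 = 3/2
Step 2: f'(3/2) = 2, x_2 = 3/2 - 1/10 * 2 = 13/10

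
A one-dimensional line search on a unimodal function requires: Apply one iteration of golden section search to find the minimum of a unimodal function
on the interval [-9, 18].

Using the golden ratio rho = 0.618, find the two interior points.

Golden section search on [-9, 18].
Golden ratio rho = 0.618 (approx).
Interior points:
  x_1 = -9 + (1-0.618)*27 = 1.3140
  x_2 = -9 + 0.618*27 = 7.6860
Compare f(x_1) and f(x_2) to determine which subinterval to keep.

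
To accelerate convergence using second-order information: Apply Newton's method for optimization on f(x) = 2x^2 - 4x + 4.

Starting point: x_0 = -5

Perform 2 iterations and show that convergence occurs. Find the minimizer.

f(x) = 2x^2 - 4x + 4, f'(x) = 4x + (-4), f''(x) = 4
Step 1: f'(-5) = -24, x_1 = -5 - -24/4 = 1
Step 2: f'(1) = 0, x_2 = 1 (converged)
Newton's method converges in 1 step for quadratics.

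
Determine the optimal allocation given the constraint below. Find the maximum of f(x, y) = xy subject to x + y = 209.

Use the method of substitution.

Substitute y = 209 - x into f(x,y) = xy:
g(x) = x(209 - x) = 209x - x^2
g'(x) = 209 - 2x = 0  =>  x = 209/2
y = 209 - 209/2 = 209/2
Maximum value = (209/2) * (209/2) = 43681/4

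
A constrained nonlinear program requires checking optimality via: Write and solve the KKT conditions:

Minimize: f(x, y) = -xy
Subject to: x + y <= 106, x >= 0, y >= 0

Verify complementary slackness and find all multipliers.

Problem: min -xy s.t. x + y <= 106 (multiplier lambda), x >= 0 (mu_x), y >= 0 (mu_y)
KKT stationarity: -y + lambda - mu_x = 0, -x + lambda - mu_y = 0, with lambda, mu_x, mu_y >= 0
Complementary slackness: lambda*(x + y - 106) = 0, mu_x*x = 0, mu_y*y = 0
If lambda = 0: y = -mu_x <= 0 and x = -mu_y <= 0 force x = y = 0 with f = 0; but x = y = 53 is feasible with f = -2809 < 0, so this is not the minimum. Hence lambda > 0 and x + y = 106.
Try x > 0, y > 0 (so mu_x = mu_y = 0): y = lambda, x = lambda => x = y = lambda
x + y = 106 => 2*lambda = 106 => lambda = 53
x* = y* = 53 > 0, consistent with mu_x = mu_y = 0.
(Any feasible point with x = 0 or y = 0 has f = 0 > -2809, so the minimum is not on those boundaries.)
min(-xy) = -2809 (i.e. max xy = 2809)
Multipliers: lambda = 53, mu_x = 0, mu_y = 0
Complementary slackness: lambda*(x + y - 106) = 53*(53 + 53 - 106) = 0, mu_x*x = 0*53 = 0, mu_y*y = 0*53 = 0. Satisfied.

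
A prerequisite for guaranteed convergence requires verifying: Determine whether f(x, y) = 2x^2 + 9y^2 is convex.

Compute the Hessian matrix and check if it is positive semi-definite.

f(x,y) = 2x^2 + 9y^2
Hessian H = [[4, 0], [0, 18]]
trace(H) = 22, det(H) = 72
Eigenvalues: (22 +/- sqrt(196)) / 2 = 18, 4
Since both eigenvalues > 0, f is convex.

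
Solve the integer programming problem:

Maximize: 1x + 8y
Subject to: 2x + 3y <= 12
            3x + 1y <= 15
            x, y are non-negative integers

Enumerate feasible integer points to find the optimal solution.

Constraint 1: 2x + 3y <= 12
Constraint 2: 3x + 1y <= 15
Feasible x range (need y >= 0): 0 <= x <= min(12/2, 15/3) => x in {0, ..., 5}.
Enumerate feasible integer points row by row (the coefficient of y is 8 > 0, so for each x the largest feasible y gives the best value):
  x = 0: y <= min((12 - 2*0)/3, (15 - 3*0)/1) => y in {0, ..., 4}; best 1*0 + 8*4 = 32
  x = 1: y <= min((12 - 2*1)/3, (15 - 3*1)/1) => y in {0, ..., 3}; best 1*1 + 8*3 = 25
  x = 2: y <= min((12 - 2*2)/3, (15 - 3*2)/1) => y in {0, ..., 2}; best 1*2 + 8*2 = 18
  x = 3: y <= min((12 - 2*3)/3, (15 - 3*3)/1) => y in {0, ..., 2}; best 1*3 + 8*2 = 19
  x = 4: y <= min((12 - 2*4)/3, (15 - 3*4)/1) => y in {0, ..., 1}; best 1*4 + 8*1 = 12
  x = 5: y <= min((12 - 2*5)/3, (15 - 3*5)/1) => y in {0}; best 1*5 + 8*0 = 5
The maximum 1x + 8y = 32 is achieved at x = 0, y = 4.
Check: 2*0 + 3*4 = 12 <= 12 and 3*0 + 1*4 = 4 <= 15.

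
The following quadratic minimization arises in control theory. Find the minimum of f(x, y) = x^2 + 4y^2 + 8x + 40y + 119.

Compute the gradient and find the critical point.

f(x,y) = x^2 + 4y^2 + 8x + 40y + 119
df/dx = 2x + (8) = 0  =>  x = -4
df/dy = 8y + (40) = 0  =>  y = -5
f(-4, -5) = 1*(-4)^2 + 4*(-5)^2 + 8*(-4) + 40*(-5) + 119 = 3
Hessian is diagonal with entries 2, 8 > 0, so this is a minimum.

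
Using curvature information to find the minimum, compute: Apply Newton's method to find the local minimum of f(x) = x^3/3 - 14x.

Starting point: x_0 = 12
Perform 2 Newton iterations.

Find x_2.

f(x) = x^3/3 - 14x
f'(x) = x^2 - 14, f''(x) = 2x
Newton update: x_{n+1} = x_n - (x_n^2 - 14)/(2*x_n)
Step 1: x_0 = 12, f'=130, f''=24, x_1 = 79/12
Step 2: x_1 = 79/12, f'=4225/144, f''=79/6, x_2 = 8257/1896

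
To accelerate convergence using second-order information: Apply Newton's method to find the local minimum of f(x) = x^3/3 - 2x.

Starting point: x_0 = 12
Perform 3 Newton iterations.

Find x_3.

f(x) = x^3/3 - 2x
f'(x) = x^2 - 2, f''(x) = 2x
Newton update: x_{n+1} = x_n - (x_n^2 - 2)/(2*x_n)
Step 1: x_0 = 12, f'=142, f''=24, x_1 = 73/12
Step 2: x_1 = 73/12, f'=5041/144, f''=73/6, x_2 = 5617/1752
Step 3: x_2 = 5617/1752, f'=25411681/3069504, f''=5617/876, x_3 = 37689697/19681968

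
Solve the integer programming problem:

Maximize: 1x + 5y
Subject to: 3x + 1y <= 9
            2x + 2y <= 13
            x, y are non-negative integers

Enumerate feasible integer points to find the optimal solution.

Constraint 1: 3x + 1y <= 9
Constraint 2: 2x + 2y <= 13
Feasible x range (need y >= 0): 0 <= x <= min(9/3, 13/2) => x in {0, ..., 3}.
Enumerate feasible integer points row by row (the coefficient of y is 5 > 0, so for each x the largest feasible y gives the best value):
  x = 0: y <= min((9 - 3*0)/1, (13 - 2*0)/2) => y in {0, ..., 6}; best 1*0 + 5*6 = 30
  x = 1: y <= min((9 - 3*1)/1, (13 - 2*1)/2) => y in {0, ..., 5}; best 1*1 + 5*5 = 26
  x = 2: y <= min((9 - 3*2)/1, (13 - 2*2)/2) => y in {0, ..., 3}; best 1*2 + 5*3 = 17
  x = 3: y <= min((9 - 3*3)/1, (13 - 2*3)/2) => y in {0}; best 1*3 + 5*0 = 3
The maximum 1x + 5y = 30 is achieved at x = 0, y = 6.
Check: 3*0 + 1*6 = 6 <= 9 and 2*0 + 2*6 = 12 <= 13.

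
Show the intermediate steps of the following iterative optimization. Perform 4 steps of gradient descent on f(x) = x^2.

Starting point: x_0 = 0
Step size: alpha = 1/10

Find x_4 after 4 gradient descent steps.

f(x) = x^2, f'(x) = 2x + (0)
Step 1: f'(0) = 0, x_1 = 0 - 1/10 * 0 = 0
Step 2: f'(0) = 0, x_2 = 0 - 1/10 * 0 = 0
Step 3: f'(0) = 0, x_3 = 0 - 1/10 * 0 = 0
Step 4: f'(0) = 0, x_4 = 0 - 1/10 * 0 = 0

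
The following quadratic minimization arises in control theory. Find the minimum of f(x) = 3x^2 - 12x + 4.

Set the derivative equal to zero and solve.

f(x) = 3x^2 - 12x + 4
f'(x) = 6x + (-12) = 0
x = 12/6 = 2
f(2) = -8
Since f''(x) = 6 > 0, this is a minimum.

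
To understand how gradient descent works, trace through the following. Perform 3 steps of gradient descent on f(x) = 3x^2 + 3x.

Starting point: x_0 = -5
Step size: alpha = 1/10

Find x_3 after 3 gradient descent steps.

f(x) = 3x^2 + 3x, f'(x) = 6x + (3)
Step 1: f'(-5) = -27, x_1 = -5 - 1/10 * -27 = -23/10
Step 2: f'(-23/10) = -54/5, x_2 = -23/10 - 1/10 * -54/5 = -61/50
Step 3: f'(-61/50) = -108/25, x_3 = -61/50 - 1/10 * -108/25 = -197/250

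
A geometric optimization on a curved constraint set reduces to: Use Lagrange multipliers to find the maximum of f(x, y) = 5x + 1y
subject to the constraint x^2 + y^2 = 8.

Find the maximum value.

Set up Lagrange conditions: grad f = lambda * grad g
  5 = 2*lambda*x
  1 = 2*lambda*y
From these: x/y = 5/1, so x = 5t, y = 1t for some t.
Substitute into constraint: (5t)^2 + (1t)^2 = 8
  t^2 * 26 = 8
  t = sqrt(8/26)
Maximum = 5*x + 1*y = (5^2 + 1^2)*t = 26 * sqrt(8/26) = sqrt(208)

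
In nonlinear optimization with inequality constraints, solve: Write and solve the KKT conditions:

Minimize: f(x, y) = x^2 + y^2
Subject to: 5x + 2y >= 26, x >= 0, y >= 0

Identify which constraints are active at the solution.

KKT conditions for min x^2 + y^2 s.t. 5x + 2y >= 26, x >= 0, y >= 0:
Stationarity: 2x = mu*5 + mu_x, 2y = mu*2 + mu_y, with mu, mu_x, mu_y >= 0
Complementary slackness: mu*(5x + 2y - 26) = 0, mu_x*x = 0, mu_y*y = 0
(0, 0) is infeasible (5*0 + 2*0 < 26), so if mu = 0 stationarity would force x = mu_x/2 >= 0, y = mu_y/2 >= 0 with mu_x*x = mu_y*y = 0, i.e. x = y = 0: contradiction. Hence mu > 0 and 5x + 2y = 26 is active.
Try x > 0, y > 0 (so mu_x = mu_y = 0): x = 5*mu/2, y = 2*mu/2
Substitute: 5*(5*mu/2) + 2*(2*mu/2) = 26
  mu*29/2 = 26 => mu = 52/29
x* = 130/29 > 0, y* = 52/29 > 0, consistent with mu_x = mu_y = 0.
f is convex and the constraints are linear, so this KKT point is the global minimum.
f* = 676/29
Active constraints: 5x + 2y >= 26 (holds with equality, mu = 52/29 > 0); x >= 0 and y >= 0 are inactive (mu_x = mu_y = 0).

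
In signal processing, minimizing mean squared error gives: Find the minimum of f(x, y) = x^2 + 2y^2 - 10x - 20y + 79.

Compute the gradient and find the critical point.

f(x,y) = x^2 + 2y^2 - 10x - 20y + 79
df/dx = 2x + (-10) = 0  =>  x = 5
df/dy = 4y + (-20) = 0  =>  y = 5
f(5, 5) = 1*(5)^2 + 2*(5)^2 + -10*(5) + -20*(5) + 79 = 4
Hessian is diagonal with entries 2, 4 > 0, so this is a minimum.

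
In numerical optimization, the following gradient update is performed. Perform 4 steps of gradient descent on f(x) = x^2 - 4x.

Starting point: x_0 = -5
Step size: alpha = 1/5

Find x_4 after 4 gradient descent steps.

f(x) = x^2 - 4x, f'(x) = 2x + (-4)
Step 1: f'(-5) = -14, x_1 = -5 - 1/5 * -14 = -11/5
Step 2: f'(-11/5) = -42/5, x_2 = -11/5 - 1/5 * -42/5 = -13/25
Step 3: f'(-13/25) = -126/25, x_3 = -13/25 - 1/5 * -126/25 = 61/125
Step 4: f'(61/125) = -378/125, x_4 = 61/125 - 1/5 * -378/125 = 683/625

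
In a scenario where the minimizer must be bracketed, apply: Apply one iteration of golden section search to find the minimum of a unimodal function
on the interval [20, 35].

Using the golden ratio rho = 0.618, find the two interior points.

Golden section search on [20, 35].
Golden ratio rho = 0.618 (approx).
Interior points:
  x_1 = 20 + (1-0.618)*15 = 25.7300
  x_2 = 20 + 0.618*15 = 29.2700
Compare f(x_1) and f(x_2) to determine which subinterval to keep.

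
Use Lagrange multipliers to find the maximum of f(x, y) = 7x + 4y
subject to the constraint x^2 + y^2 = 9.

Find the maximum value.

Set up Lagrange conditions: grad f = lambda * grad g
  7 = 2*lambda*x
  4 = 2*lambda*y
From these: x/y = 7/4, so x = 7t, y = 4t for some t.
Substitute into constraint: (7t)^2 + (4t)^2 = 9
  t^2 * 65 = 9
  t = sqrt(9/65)
Maximum = 7*x + 4*y = (7^2 + 4^2)*t = 65 * sqrt(9/65) = sqrt(585)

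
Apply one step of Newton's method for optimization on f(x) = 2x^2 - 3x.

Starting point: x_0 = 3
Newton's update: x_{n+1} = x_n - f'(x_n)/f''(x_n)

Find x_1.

f(x) = 2x^2 - 3x
f'(x) = 4x + (-3), f''(x) = 4
Newton step: x_1 = x_0 - f'(x_0)/f''(x_0)
f'(3) = 9
x_1 = 3 - 9/4 = 3/4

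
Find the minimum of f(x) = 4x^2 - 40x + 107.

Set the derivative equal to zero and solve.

f(x) = 4x^2 - 40x + 107
f'(x) = 8x + (-40) = 0
x = 40/8 = 5
f(5) = 7
Since f''(x) = 8 > 0, this is a minimum.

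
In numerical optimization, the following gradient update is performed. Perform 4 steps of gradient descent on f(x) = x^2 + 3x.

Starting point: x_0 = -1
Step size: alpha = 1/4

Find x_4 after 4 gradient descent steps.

f(x) = x^2 + 3x, f'(x) = 2x + (3)
Step 1: f'(-1) = 1, x_1 = -1 - 1/4 * 1 = -5/4
Step 2: f'(-5/4) = 1/2, x_2 = -5/4 - 1/4 * 1/2 = -11/8
Step 3: f'(-11/8) = 1/4, x_3 = -11/8 - 1/4 * 1/4 = -23/16
Step 4: f'(-23/16) = 1/8, x_4 = -23/16 - 1/4 * 1/8 = -47/32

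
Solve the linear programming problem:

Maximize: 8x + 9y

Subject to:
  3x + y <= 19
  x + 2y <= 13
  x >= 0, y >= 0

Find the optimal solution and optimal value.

Feasible vertices: (0, 0), (0, 13/2), (5, 4), (19/3, 0)
Objective 8x + 9y at each:
  (0, 0): 0
  (0, 13/2): 117/2
  (5, 4): 76
  (19/3, 0): 152/3
Maximum is 76 at (5, 4).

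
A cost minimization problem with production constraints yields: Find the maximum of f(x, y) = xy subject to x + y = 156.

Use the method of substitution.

Substitute y = 156 - x into f(x,y) = xy:
g(x) = x(156 - x) = 156x - x^2
g'(x) = 156 - 2x = 0  =>  x = 78
y = 156 - 78 = 78
Maximum value = 78 * 78 = 6084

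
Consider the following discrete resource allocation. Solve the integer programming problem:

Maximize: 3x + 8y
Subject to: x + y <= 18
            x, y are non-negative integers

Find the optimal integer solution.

Objective: 3x + 8y, constraint: x + y <= 18
Coefficient of y is 8 > coefficient of x is 3, so allocate the entire budget to y.
Optimal: x = 0, y = 18, value = 144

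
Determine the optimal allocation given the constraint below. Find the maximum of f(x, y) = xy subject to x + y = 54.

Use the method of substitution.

Substitute y = 54 - x into f(x,y) = xy:
g(x) = x(54 - x) = 54x - x^2
g'(x) = 54 - 2x = 0  =>  x = 27
y = 54 - 27 = 27
Maximum value = 27 * 27 = 729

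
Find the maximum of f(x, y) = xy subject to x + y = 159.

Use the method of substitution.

Substitute y = 159 - x into f(x,y) = xy:
g(x) = x(159 - x) = 159x - x^2
g'(x) = 159 - 2x = 0  =>  x = 159/2
y = 159 - 159/2 = 159/2
Maximum value = (159/2) * (159/2) = 25281/4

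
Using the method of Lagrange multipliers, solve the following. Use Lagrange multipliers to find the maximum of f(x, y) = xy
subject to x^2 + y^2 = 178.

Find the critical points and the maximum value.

Lagrange conditions: y = 2*lambda*x and x = 2*lambda*y
If x = 0 then y = 0, violating the constraint, so x, y != 0.
Dividing: y/x = x/y => x^2 = y^2 => y = x or y = -x
Constraint: 2x^2 = 178 => x^2 = 89 => x = +/-sqrt(89)
Critical points: (sqrt(89), sqrt(89)), (-sqrt(89), -sqrt(89)), (sqrt(89), -sqrt(89)), (-sqrt(89), sqrt(89))
  y = x:  xy = x^2 = 89  at (sqrt(89), sqrt(89)) and (-sqrt(89), -sqrt(89))
  y = -x: xy = -x^2 = -89 at (sqrt(89), -sqrt(89)) and (-sqrt(89), sqrt(89))
Maximum xy = 89 at (sqrt(89), sqrt(89)) and (-sqrt(89), -sqrt(89))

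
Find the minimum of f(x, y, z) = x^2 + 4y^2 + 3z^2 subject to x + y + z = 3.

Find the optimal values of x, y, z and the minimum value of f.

Using Lagrange multipliers on f = x^2 + 4y^2 + 3z^2 with constraint x + y + z = 3:
Conditions: 2*1*x = lambda, 2*4*y = lambda, 2*3*z = lambda
So x = lambda/2, y = lambda/8, z = lambda/6
Substituting into constraint: lambda * (19/24) = 3
lambda = 72/19
x = 36/19, y = 9/19, z = 12/19
Minimum value = 108/19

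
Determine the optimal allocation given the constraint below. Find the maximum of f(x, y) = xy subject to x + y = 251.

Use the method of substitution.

Substitute y = 251 - x into f(x,y) = xy:
g(x) = x(251 - x) = 251x - x^2
g'(x) = 251 - 2x = 0  =>  x = 251/2
y = 251 - 251/2 = 251/2
Maximum value = (251/2) * (251/2) = 63001/4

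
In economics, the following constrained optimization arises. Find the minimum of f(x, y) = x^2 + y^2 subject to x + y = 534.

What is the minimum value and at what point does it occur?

Substitute y = 534 - x into f(x,y) = x^2 + y^2:
g(x) = x^2 + (534 - x)^2 = 2x^2 - 1068x + 285156
g'(x) = 4x - 1068 = 0  =>  x = 267
y = 534 - 267 = 267
Minimum value = 267^2 + 267^2 = 142578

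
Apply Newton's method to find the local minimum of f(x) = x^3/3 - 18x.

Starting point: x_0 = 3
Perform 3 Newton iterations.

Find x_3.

f(x) = x^3/3 - 18x
f'(x) = x^2 - 18, f''(x) = 2x
Newton update: x_{n+1} = x_n - (x_n^2 - 18)/(2*x_n)
Step 1: x_0 = 3, f'=-9, f''=6, x_1 = 9/2
Step 2: x_1 = 9/2, f'=9/4, f''=9, x_2 = 17/4
Step 3: x_2 = 17/4, f'=1/16, f''=17/2, x_3 = 577/136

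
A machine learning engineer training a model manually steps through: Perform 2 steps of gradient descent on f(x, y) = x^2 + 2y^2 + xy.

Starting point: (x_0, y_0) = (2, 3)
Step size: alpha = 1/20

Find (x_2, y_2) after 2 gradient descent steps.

f(x,y) = x^2 + 2y^2 + xy
grad_x = 2x + 1y, grad_y = 4y + 1x
Step 1: grad = (7, 14), (33/20, 23/10)
Step 2: grad = (28/5, 217/20), (137/100, 703/400)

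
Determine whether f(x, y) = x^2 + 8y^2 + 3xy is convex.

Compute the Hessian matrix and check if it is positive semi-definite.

f(x,y) = x^2 + 8y^2 + 3xy
Hessian H = [[2, 3], [3, 16]]
trace(H) = 18, det(H) = 23
Eigenvalues: (18 +/- sqrt(232)) / 2 = 16.62, 1.384
Since both eigenvalues > 0, f is convex.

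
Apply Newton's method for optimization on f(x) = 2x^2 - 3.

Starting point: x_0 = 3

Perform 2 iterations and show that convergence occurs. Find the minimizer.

f(x) = 2x^2 - 3, f'(x) = 4x + (0), f''(x) = 4
Step 1: f'(3) = 12, x_1 = 3 - 12/4 = 0
Step 2: f'(0) = 0, x_2 = 0 (converged)
Newton's method converges in 1 step for quadratics.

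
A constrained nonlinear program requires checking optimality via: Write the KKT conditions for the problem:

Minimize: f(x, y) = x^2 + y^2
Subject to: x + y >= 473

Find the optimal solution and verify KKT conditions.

KKT conditions for min x^2 + y^2 s.t. x + y >= 473:
Stationarity: 2x = mu, 2y = mu
So x = y = mu/2.
Complementary slackness: mu*(x + y - 473) = 0
Primal feasibility: x + y >= 473; dual feasibility: mu >= 0
If mu = 0 then x = y = 0, but 0 + 0 < 473 is infeasible, so the constraint is active.
Constraint active: x + y = 2*(mu/2) = 473 => mu = 473
x = y = 473/2, f = 223729/2
Verify: stationarity 2*(473/2) = 473 = mu; primal 473/2 + 473/2 = 473 >= 473; dual mu = 473 >= 0; complementary slackness 473*(473 - 473) = 0. All KKT conditions hold.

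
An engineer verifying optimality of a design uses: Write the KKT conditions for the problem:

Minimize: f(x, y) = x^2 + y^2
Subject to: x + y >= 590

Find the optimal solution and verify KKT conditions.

KKT conditions for min x^2 + y^2 s.t. x + y >= 590:
Stationarity: 2x = mu, 2y = mu
So x = y = mu/2.
Complementary slackness: mu*(x + y - 590) = 0
Primal feasibility: x + y >= 590; dual feasibility: mu >= 0
If mu = 0 then x = y = 0, but 0 + 0 < 590 is infeasible, so the constraint is active.
Constraint active: x + y = 2*(mu/2) = 590 => mu = 590
x = y = 295, f = 174050
Verify: stationarity 2*295 = 590 = mu; primal 295 + 295 = 590 >= 590; dual mu = 590 >= 0; complementary slackness 590*(590 - 590) = 0. All KKT conditions hold.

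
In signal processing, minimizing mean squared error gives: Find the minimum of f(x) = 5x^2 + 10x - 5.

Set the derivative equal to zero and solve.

f(x) = 5x^2 + 10x - 5
f'(x) = 10x + (10) = 0
x = -10/10 = -1
f(-1) = -10
Since f''(x) = 10 > 0, this is a minimum.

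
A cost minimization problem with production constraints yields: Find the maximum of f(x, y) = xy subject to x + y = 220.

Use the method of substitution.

Substitute y = 220 - x into f(x,y) = xy:
g(x) = x(220 - x) = 220x - x^2
g'(x) = 220 - 2x = 0  =>  x = 110
y = 220 - 110 = 110
Maximum value = 110 * 110 = 12100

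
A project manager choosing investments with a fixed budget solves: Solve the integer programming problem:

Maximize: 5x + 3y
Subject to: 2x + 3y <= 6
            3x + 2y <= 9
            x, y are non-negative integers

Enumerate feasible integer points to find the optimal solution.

Constraint 1: 2x + 3y <= 6
Constraint 2: 3x + 2y <= 9
Feasible x range (need y >= 0): 0 <= x <= min(6/2, 9/3) => x in {0, ..., 3}.
Enumerate feasible integer points row by row (the coefficient of y is 3 > 0, so for each x the largest feasible y gives the best value):
  x = 0: y <= min((6 - 2*0)/3, (9 - 3*0)/2) => y in {0, ..., 2}; best 5*0 + 3*2 = 6
  x = 1: y <= min((6 - 2*1)/3, (9 - 3*1)/2) => y in {0, ..., 1}; best 5*1 + 3*1 = 8
  x = 2: y <= min((6 - 2*2)/3, (9 - 3*2)/2) => y in {0}; best 5*2 + 3*0 = 10
  x = 3: y <= min((6 - 2*3)/3, (9 - 3*3)/2) => y in {0}; best 5*3 + 3*0 = 15
The maximum 5x + 3y = 15 is achieved at x = 3, y = 0.
Check: 2*3 + 3*0 = 6 <= 6 and 3*3 + 2*0 = 9 <= 9.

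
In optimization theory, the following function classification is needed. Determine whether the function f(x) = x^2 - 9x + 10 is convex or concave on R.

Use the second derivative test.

f(x) = x^2 - 9x + 10
f'(x) = 2x - 9
f''(x) = 2
Since f''(x) = 2 > 0 for all x, f is convex on R.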